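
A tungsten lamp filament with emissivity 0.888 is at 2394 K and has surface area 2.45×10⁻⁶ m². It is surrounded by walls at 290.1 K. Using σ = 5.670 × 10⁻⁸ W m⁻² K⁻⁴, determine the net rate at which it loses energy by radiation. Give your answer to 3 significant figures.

Net loss ≈ 4.05 W

Area A = 2.45×10⁻⁶ m².
Net radiated power P_net = εσA(T⁴ − T₀⁴) = 0.888×5.670×10⁻⁸×2.45×10⁻⁶×(2394⁴ − 290.1⁴).
T⁴ − T₀⁴ = 3.28471×10¹³ − 7.08257×10⁹ = 3.28400×10¹³ K⁴, so P_net = 4.05 W.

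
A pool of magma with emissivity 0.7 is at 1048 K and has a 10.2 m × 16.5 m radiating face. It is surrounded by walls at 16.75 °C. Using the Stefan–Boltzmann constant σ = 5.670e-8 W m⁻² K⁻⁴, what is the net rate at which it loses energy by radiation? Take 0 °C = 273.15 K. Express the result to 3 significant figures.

Surroundings: T = 16.75 °C + 273.15 = 289.90 K.
Area A = 10.2 × 16.5 = 168.3 m².
Net radiated power P_net = εσA(T⁴ − T₀⁴) = 0.7×5.670×10⁻⁸×168.3×(1048⁴ − 289.90⁴).
T⁴ − T₀⁴ = 1.20627×10¹² − 7.06306×10⁹ = 1.19921×10¹² K⁴, so P_net = 8.01×10⁶ W.

Net loss ≈ 8.01×10⁶ W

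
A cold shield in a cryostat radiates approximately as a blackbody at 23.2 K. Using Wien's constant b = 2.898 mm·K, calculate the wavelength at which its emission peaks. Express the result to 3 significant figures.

λ_max ≈ 125 μm

Wien's displacement law: λ_max = b/T = (2.898×10⁻³ m·K)/(23.2 K) = 1.249×10⁻⁴ m.
That is 125 μm, in the infrared range.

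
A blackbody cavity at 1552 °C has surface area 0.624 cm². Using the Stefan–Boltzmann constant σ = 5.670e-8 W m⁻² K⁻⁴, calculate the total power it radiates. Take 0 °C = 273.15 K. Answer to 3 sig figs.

P ≈ 39.3 W

T = 1552 °C + 273.15 = 1825.15 K.
Area A = 0.624 cm² = 6.24×10⁻⁵ m².
P = σAT⁴ = 5.670×10⁻⁸ × 6.24×10⁻⁵ × (1825.15)⁴ = 39.3 W.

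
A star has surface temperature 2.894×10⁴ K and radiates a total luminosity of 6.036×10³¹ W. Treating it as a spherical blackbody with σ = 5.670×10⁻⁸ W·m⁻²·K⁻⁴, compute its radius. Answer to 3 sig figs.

R ≈ 1.10×10¹⁰ m

L = 4πR²σT⁴ ⇒ R = √(L/(4πσT⁴)).
σT⁴ = 3.97720×10¹⁰ W/m², so R = √(6.036×10³¹/(4π×3.97720×10¹⁰)) = 1.10×10¹⁰ m.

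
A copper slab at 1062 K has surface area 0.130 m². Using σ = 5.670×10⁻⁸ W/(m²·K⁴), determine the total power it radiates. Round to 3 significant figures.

Area A = 0.130 m².
P = σAT⁴ = 5.670×10⁻⁸ × 0.130 × (1062)⁴ = 9.38×10³ W.

P ≈ 9.38×10³ W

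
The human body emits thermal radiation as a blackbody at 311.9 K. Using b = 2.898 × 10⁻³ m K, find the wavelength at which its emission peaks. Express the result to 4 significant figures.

Wien's displacement law: λ_max = b/T = (2.898×10⁻³ m·K)/(311.9 K) = 9.2914×10⁻⁶ m.
That is 9.291 μm, in the infrared range.

λ_max ≈ 9.291 μm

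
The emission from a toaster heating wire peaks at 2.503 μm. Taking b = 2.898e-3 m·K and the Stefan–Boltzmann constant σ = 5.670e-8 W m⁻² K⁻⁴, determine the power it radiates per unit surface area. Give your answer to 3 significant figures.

I ≈ 1.02×10⁵ W/m²

Wien's law: T = b/λ_max = 2.898×10⁻³/2.503×10⁻⁶ = 1157.81 K.
Then I = σT⁴ = 5.670×10⁻⁸×(1157.81)⁴ = 1.02×10⁵ W/m².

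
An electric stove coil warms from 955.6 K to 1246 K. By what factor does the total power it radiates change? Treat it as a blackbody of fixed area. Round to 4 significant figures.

P ∝ T⁴, so P₂/P₁ = (T₂/T₁)⁴ = (1246/955.6)⁴ = (1.30389)⁴ = 2.890.

P₂/P₁ ≈ 2.890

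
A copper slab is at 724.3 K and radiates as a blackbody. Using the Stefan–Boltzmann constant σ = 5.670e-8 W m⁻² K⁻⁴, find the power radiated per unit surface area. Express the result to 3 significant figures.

I ≈ 1.56×10⁴ W/m²

Stefan–Boltzmann: I = σT⁴ = 5.670×10⁻⁸ × (724.3)⁴ = 1.56×10⁴ W/m².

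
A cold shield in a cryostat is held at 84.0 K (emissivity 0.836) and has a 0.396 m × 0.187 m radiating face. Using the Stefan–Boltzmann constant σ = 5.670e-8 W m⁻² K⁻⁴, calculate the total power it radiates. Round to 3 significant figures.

P ≈ 0.175 W

Area A = 0.396 × 0.187 = 0.074052 m².
P = εσAT⁴ = 0.836 × 5.670×10⁻⁸ × 0.074052 × (84.0)⁴ = 0.175 W.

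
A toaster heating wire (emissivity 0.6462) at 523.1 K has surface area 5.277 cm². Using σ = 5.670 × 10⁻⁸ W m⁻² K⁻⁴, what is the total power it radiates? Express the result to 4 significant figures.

P ≈ 1.448 W

Area A = 5.277 cm² = 5.277×10⁻⁴ m².
P = εσAT⁴ = 0.6462 × 5.670×10⁻⁸ × 5.277×10⁻⁴ × (523.1)⁴ = 1.448 W.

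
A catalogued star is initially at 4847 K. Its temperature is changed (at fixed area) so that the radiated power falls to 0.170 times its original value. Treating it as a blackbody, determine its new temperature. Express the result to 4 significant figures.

T₂ ≈ 3112 K

P ∝ T⁴, so T₂/T₁ = (P₂/P₁)^(1/4) = (0.170)^(1/4) = 0.642114.
T₂ = 4847 × 0.642114 = 3112 K.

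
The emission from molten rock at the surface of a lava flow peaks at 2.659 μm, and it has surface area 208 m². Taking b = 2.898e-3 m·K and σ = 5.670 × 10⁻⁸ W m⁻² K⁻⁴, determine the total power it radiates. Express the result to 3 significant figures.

P ≈ 1.66×10⁷ W

Wien's law: T = b/λ_max = 2.898×10⁻³/2.659×10⁻⁶ = 1089.88 K.
Area A = 208 m².
Then P = σAT⁴ = 5.670×10⁻⁸×208×(1089.88)⁴ = 1.66×10⁷ W.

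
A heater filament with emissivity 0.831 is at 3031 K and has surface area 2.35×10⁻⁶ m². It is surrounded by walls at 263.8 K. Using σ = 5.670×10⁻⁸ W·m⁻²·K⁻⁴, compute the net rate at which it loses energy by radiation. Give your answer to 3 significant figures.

Net loss ≈ 9.34 W

Area A = 2.35×10⁻⁶ m².
Net radiated power P_net = εσA(T⁴ − T₀⁴) = 0.831×5.670×10⁻⁸×2.35×10⁻⁶×(3031⁴ − 263.8⁴).
T⁴ − T₀⁴ = 8.44003×10¹³ − 4.84283×10⁹ = 8.43955×10¹³ K⁴, so P_net = 9.34 W.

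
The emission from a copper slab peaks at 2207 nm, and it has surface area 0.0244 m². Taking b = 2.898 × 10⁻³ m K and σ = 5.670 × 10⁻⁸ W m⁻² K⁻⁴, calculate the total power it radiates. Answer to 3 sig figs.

P ≈ 4.11×10³ W

Wien's law: T = b/λ_max = 2.898×10⁻³/2.207×10⁻⁶ = 1313.09 K.
Area A = 0.0244 m².
Then P = σAT⁴ = 5.670×10⁻⁸×0.0244×(1313.09)⁴ = 4.11×10³ W.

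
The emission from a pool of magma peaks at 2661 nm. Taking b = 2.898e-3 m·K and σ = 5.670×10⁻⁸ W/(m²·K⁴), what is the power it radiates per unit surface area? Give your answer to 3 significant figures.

Wien's law: T = b/λ_max = 2.898×10⁻³/2.661×10⁻⁶ = 1089.06 K.
Then I = σT⁴ = 5.670×10⁻⁸×(1089.06)⁴ = 7.98×10⁴ W/m².

I ≈ 7.98×10⁴ W/m²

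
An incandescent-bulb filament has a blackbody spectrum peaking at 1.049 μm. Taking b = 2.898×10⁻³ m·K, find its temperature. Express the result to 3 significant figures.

Wien's law gives T = b/λ_max = (2.898×10⁻³ m·K)/(1.049×10⁻⁶ m) = 2.76×10³ K.

T ≈ 2.76×10³ K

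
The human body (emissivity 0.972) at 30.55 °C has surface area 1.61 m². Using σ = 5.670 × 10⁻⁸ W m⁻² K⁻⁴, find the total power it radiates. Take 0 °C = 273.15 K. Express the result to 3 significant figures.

T = 30.55 °C + 273.15 = 303.70 K.
Area A = 1.61 m².
P = εσAT⁴ = 0.972 × 5.670×10⁻⁸ × 1.61 × (303.70)⁴ = 755 W.

P ≈ 755 W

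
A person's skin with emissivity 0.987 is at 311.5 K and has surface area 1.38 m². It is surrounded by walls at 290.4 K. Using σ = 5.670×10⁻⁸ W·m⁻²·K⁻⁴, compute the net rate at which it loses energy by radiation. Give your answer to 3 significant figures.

Area A = 1.38 m².
Net radiated power P_net = εσA(T⁴ − T₀⁴) = 0.987×5.670×10⁻⁸×1.38×(311.5⁴ − 290.4⁴).
T⁴ − T₀⁴ = 9.41526×10⁹ − 7.11191×10⁹ = 2.30335×10⁹ K⁴, so P_net = 178 W.

Net loss ≈ 178 W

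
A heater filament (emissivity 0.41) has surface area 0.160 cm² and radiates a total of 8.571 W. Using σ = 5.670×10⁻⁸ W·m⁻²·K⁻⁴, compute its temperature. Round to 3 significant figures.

T ≈ 2.19×10³ K

Area A = 0.160 cm² = 1.60×10⁻⁵ m².
P = εσAT⁴ ⇒ T = (P/(εσA))^(1/4) = (8.571/(0.41×5.670×10⁻⁸×1.60×10⁻⁵))^(1/4) = 2.19×10³ K.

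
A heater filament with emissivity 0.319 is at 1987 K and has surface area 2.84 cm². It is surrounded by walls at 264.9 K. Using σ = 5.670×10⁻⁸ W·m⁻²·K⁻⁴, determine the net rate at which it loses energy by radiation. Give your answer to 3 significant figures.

Area A = 2.84 cm² = 2.84×10⁻⁴ m².
Net radiated power P_net = εσA(T⁴ − T₀⁴) = 0.319×5.670×10⁻⁸×2.84×10⁻⁴×(1987⁴ − 264.9⁴).
T⁴ − T₀⁴ = 1.55880×10¹³ − 4.92411×10⁹ = 1.55831×10¹³ K⁴, so P_net = 80.0 W.

Net loss ≈ 80.0 W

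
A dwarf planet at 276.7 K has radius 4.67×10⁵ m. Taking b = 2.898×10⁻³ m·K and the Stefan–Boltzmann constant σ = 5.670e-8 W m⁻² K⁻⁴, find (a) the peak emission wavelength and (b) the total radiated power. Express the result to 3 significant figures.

(a) λ_max = b/T = 2.898×10⁻³/276.7 = 1.047×10⁻⁵ m = 10.5 μm.
Surface area A = 4πR² = 4π(4.67×10⁵ m)² = 2.74059×10¹² m².
(b) P = σAT⁴ = 5.670×10⁻⁸×2.74059×10¹²×(276.7)⁴ = 9.11×10¹⁴ W.

λ_max ≈ 10.5 μm; P ≈ 9.11×10¹⁴ W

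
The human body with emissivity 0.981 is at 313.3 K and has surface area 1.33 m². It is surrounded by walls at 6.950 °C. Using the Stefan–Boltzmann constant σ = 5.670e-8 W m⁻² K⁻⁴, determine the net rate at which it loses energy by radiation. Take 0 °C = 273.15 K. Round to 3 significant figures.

Surroundings: T = 6.950 °C + 273.15 = 280.100 K.
Area A = 1.33 m².
Net radiated power P_net = εσA(T⁴ − T₀⁴) = 0.981×5.670×10⁻⁸×1.33×(313.3⁴ − 280.100⁴).
T⁴ − T₀⁴ = 9.63478×10⁹ − 6.15535×10⁹ = 3.47943×10⁹ K⁴, so P_net = 257 W.

Net loss ≈ 257 W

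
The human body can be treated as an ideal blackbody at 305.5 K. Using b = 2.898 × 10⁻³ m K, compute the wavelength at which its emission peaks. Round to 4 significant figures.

λ_max ≈ 9.486 μm

Wien's displacement law: λ_max = b/T = (2.898×10⁻³ m·K)/(305.5 K) = 9.4861×10⁻⁶ m.
That is 9.486 μm, in the infrared range.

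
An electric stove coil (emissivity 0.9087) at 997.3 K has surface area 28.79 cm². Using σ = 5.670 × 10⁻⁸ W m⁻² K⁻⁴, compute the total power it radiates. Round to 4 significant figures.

Area A = 28.79 cm² = 2.879×10⁻³ m².
P = εσAT⁴ = 0.9087 × 5.670×10⁻⁸ × 2.879×10⁻³ × (997.3)⁴ = 146.7 W.

P ≈ 146.7 W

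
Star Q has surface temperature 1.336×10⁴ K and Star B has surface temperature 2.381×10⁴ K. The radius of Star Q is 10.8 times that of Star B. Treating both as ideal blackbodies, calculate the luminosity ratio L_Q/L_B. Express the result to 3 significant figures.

L_Q/L_B ≈ 11.6

L ∝ R²T⁴, so L_Q/L_B = (R_Q/R_B)²(T_Q/T_B)⁴ = (10.8)² × (1.336×10⁴/2.381×10⁴)⁴ = 116.64 × 0.0991262 = 11.6.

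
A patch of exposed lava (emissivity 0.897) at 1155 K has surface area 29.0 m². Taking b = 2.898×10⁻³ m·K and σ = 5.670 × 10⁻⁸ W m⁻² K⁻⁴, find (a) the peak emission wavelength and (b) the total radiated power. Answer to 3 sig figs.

λ_max ≈ 2.51 μm; P ≈ 2.62×10⁶ W

(a) λ_max = b/T = 2.898×10⁻³/1155 = 2.509×10⁻⁶ m = 2.51 μm.
Area A = 29.0 m².
(b) P = εσAT⁴ = 0.897×5.670×10⁻⁸×29.0×(1155)⁴ = 2.62×10⁶ W.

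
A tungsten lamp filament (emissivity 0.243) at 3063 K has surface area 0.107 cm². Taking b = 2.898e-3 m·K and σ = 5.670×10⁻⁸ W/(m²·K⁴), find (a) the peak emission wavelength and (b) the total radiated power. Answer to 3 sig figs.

λ_max ≈ 946 nm; P ≈ 13.0 W

(a) λ_max = b/T = 2.898×10⁻³/3063 = 9.461×10⁻⁷ m = 946 nm.
Area A = 0.107 cm² = 1.07×10⁻⁵ m².
(b) P = εσAT⁴ = 0.243×5.670×10⁻⁸×1.07×10⁻⁵×(3063)⁴ = 13.0 W.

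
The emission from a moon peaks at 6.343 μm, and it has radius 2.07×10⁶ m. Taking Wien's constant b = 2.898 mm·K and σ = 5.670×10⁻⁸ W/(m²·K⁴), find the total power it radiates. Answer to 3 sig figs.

Wien's law: T = b/λ_max = 2.898×10⁻³/6.343×10⁻⁶ = 456.882 K.
Surface area A = 4πR² = 4π(2.07×10⁶ m)² = 5.38456×10¹³ m².
Then P = σAT⁴ = 5.670×10⁻⁸×5.38456×10¹³×(456.882)⁴ = 1.33×10¹⁷ W.

P ≈ 1.33×10¹⁷ W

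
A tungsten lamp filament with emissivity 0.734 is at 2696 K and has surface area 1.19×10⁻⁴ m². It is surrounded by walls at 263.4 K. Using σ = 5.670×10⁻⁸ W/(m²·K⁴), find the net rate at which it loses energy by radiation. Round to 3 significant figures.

Net loss ≈ 262 W

Area A = 1.19×10⁻⁴ m².
Net radiated power P_net = εσA(T⁴ − T₀⁴) = 0.734×5.670×10⁻⁸×1.19×10⁻⁴×(2696⁴ − 263.4⁴).
T⁴ − T₀⁴ = 5.28299×10¹³ − 4.81352×10⁹ = 5.28251×10¹³ K⁴, so P_net = 262 W.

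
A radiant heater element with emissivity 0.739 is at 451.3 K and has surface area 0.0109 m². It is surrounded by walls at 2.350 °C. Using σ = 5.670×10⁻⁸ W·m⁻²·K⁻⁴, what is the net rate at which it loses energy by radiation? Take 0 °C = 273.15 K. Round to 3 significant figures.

Net loss ≈ 16.3 W

Surroundings: T = 2.350 °C + 273.15 = 275.500 K.
Area A = 0.0109 m².
Net radiated power P_net = εσA(T⁴ − T₀⁴) = 0.739×5.670×10⁻⁸×0.0109×(451.3⁴ − 275.500⁴).
T⁴ − T₀⁴ = 4.14822×10¹⁰ − 5.76085×10⁹ = 3.57214×10¹⁰ K⁴, so P_net = 16.3 W.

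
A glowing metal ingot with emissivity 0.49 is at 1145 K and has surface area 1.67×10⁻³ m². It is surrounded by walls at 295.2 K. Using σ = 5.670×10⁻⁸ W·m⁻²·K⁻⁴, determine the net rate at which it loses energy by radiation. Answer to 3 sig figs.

Area A = 1.67×10⁻³ m².
Net radiated power P_net = εσA(T⁴ − T₀⁴) = 0.49×5.670×10⁻⁸×1.67×10⁻³×(1145⁴ − 295.2⁴).
T⁴ − T₀⁴ = 1.71879×10¹² − 7.59391×10⁹ = 1.71120×10¹² K⁴, so P_net = 79.4 W.

Net loss ≈ 79.4 W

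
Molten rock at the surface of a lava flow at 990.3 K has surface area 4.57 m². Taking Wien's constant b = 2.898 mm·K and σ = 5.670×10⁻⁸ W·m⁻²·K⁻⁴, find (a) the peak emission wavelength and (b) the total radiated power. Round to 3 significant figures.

λ_max ≈ 2.93 μm; P ≈ 2.49×10⁵ W

(a) λ_max = b/T = 2.898×10⁻³/990.3 = 2.926×10⁻⁶ m = 2.93 μm.
Area A = 4.57 m².
(b) P = σAT⁴ = 5.670×10⁻⁸×4.57×(990.3)⁴ = 2.49×10⁵ W.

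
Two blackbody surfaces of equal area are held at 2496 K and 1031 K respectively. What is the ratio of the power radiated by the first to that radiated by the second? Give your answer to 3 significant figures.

P₁/P₂ ≈ 34.4

With equal areas, P₁/P₂ = (T₁/T₂)⁴ = (2496/1031)⁴ = 34.4.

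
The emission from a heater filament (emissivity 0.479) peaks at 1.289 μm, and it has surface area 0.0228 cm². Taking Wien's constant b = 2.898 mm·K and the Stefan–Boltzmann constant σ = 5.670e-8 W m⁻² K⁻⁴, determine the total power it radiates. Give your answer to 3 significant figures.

P ≈ 1.58 W

Wien's law: T = b/λ_max = 2.898×10⁻³/1.289×10⁻⁶ = 2248.25 K.
Area A = 0.0228 cm² = 2.28×10⁻⁶ m².
Then P = εσAT⁴ = 0.479×5.670×10⁻⁸×2.28×10⁻⁶×(2248.25)⁴ = 1.58 W.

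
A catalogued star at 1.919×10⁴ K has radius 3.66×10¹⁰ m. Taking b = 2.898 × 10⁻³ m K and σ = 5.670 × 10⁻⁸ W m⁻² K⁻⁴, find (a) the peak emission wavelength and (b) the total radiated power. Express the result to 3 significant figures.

λ_max ≈ 151 nm; P ≈ 1.29×10³² W

(a) λ_max = b/T = 2.898×10⁻³/1.919×10⁴ = 1.510×10⁻⁷ m = 151 nm.
Surface area A = 4πR² = 4π(3.66×10¹⁰ m)² = 1.68334×10²² m².
(b) P = σAT⁴ = 5.670×10⁻⁸×1.68334×10²²×(1.919×10⁴)⁴ = 1.29×10³² W.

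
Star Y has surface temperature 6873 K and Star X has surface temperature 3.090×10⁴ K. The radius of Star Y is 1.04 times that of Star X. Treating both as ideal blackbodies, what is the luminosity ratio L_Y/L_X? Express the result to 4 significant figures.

L_Y/L_X ≈ 2.647×10⁻³

L ∝ R²T⁴, so L_Y/L_X = (R_Y/R_X)²(T_Y/T_X)⁴ = (1.04)² × (6873/3.090×10⁴)⁴ = 1.0816 × 2.44766×10⁻³ = 2.647×10⁻³.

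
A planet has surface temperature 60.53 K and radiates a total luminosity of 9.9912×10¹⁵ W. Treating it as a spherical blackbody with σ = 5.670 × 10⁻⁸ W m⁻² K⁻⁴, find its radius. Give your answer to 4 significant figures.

L = 4πR²σT⁴ ⇒ R = √(L/(4πσT⁴)).
σT⁴ = 0.761142 W/m², so R = √(9.9912×10¹⁵/(4π×0.761142)) = 3.232×10⁷ m.

R ≈ 3.232×10⁷ m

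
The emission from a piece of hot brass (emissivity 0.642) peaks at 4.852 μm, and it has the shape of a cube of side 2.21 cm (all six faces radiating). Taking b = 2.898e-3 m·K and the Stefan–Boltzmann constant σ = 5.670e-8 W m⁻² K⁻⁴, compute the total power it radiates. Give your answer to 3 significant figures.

P ≈ 13.6 W

Wien's law: T = b/λ_max = 2.898×10⁻³/4.852×10⁻⁶ = 597.279 K.
Area A = 6s² = 6×(0.0221 m)² = 2.93046×10⁻³ m².
Then P = εσAT⁴ = 0.642×5.670×10⁻⁸×2.93046×10⁻³×(597.279)⁴ = 13.6 W.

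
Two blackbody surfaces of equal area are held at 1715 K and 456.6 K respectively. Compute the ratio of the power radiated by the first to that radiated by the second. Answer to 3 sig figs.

With equal areas, P₁/P₂ = (T₁/T₂)⁴ = (1715/456.6)⁴ = 199.

P₁/P₂ ≈ 199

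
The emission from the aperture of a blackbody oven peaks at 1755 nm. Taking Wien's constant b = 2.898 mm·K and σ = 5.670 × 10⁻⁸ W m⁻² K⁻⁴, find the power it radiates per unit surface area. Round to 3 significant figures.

Wien's law: T = b/λ_max = 2.898×10⁻³/1.755×10⁻⁶ = 1651.28 K.
Then I = σT⁴ = 5.670×10⁻⁸×(1651.28)⁴ = 4.22×10⁵ W/m².

I ≈ 4.22×10⁵ W/m²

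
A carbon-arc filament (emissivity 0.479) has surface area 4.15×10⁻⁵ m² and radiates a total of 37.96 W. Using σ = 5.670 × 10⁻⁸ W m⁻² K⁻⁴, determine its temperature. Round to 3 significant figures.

Area A = 4.15×10⁻⁵ m².
P = εσAT⁴ ⇒ T = (P/(εσA))^(1/4) = (37.96/(0.479×5.670×10⁻⁸×4.15×10⁻⁵))^(1/4) = 2.41×10³ K.

T ≈ 2.41×10³ K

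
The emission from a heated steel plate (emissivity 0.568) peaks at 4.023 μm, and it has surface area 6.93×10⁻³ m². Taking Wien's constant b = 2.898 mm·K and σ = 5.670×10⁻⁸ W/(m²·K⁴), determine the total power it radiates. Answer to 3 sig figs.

P ≈ 60.1 W

Wien's law: T = b/λ_max = 2.898×10⁻³/4.023×10⁻⁶ = 720.358 K.
Area A = 6.93×10⁻³ m².
Then P = εσAT⁴ = 0.568×5.670×10⁻⁸×6.93×10⁻³×(720.358)⁴ = 60.1 W.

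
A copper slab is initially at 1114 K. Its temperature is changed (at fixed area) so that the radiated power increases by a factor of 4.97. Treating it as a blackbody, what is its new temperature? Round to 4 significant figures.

T₂ ≈ 1663 K

P ∝ T⁴, so T₂/T₁ = (P₂/P₁)^(1/4) = (4.97)^(1/4) = 1.49310.
T₂ = 1114 × 1.49310 = 1663 K.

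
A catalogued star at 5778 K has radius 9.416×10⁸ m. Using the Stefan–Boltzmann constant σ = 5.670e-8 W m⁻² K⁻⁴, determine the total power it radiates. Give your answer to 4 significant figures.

P ≈ 7.041×10²⁶ W

Surface area A = 4πR² = 4π(9.416×10⁸ m)² = 1.11415×10¹⁹ m².
P = σAT⁴ = 5.670×10⁻⁸ × 1.11415×10¹⁹ × (5778)⁴ = 7.041×10²⁶ W.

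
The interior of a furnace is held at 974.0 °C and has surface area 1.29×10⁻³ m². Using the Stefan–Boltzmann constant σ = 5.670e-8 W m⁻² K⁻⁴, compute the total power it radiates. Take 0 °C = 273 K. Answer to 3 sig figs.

P ≈ 177 W

T = 974.0 °C + 273 = 1247.0 K.
Area A = 1.29×10⁻³ m².
P = σAT⁴ = 5.670×10⁻⁸ × 1.29×10⁻³ × (1247.0)⁴ = 177 W.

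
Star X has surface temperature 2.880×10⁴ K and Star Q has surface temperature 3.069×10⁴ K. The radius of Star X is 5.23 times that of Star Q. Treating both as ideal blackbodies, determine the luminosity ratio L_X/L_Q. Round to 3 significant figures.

L_X/L_Q ≈ 21.2

L ∝ R²T⁴, so L_X/L_Q = (R_X/R_Q)²(T_X/T_Q)⁴ = (5.23)² × (2.880×10⁴/3.069×10⁴)⁴ = 27.3529 × 0.775501 = 21.2.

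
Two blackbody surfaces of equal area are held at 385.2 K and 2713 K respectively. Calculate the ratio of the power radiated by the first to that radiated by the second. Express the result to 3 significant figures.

P₁/P₂ ≈ 4.06×10⁻⁴

With equal areas, P₁/P₂ = (T₁/T₂)⁴ = (385.2/2713)⁴ = 4.06×10⁻⁴.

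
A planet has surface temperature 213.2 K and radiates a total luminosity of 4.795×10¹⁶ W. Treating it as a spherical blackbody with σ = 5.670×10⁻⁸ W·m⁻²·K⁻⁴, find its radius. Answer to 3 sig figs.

L = 4πR²σT⁴ ⇒ R = √(L/(4πσT⁴)).
σT⁴ = 117.147 W/m², so R = √(4.795×10¹⁶/(4π×117.147)) = 5.71×10⁶ m.

R ≈ 5.71×10⁶ m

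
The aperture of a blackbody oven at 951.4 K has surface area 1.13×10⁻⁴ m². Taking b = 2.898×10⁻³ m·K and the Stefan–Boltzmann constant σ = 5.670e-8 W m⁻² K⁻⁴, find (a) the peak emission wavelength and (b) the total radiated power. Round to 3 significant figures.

λ_max ≈ 3.05 μm; P ≈ 5.25 W

(a) λ_max = b/T = 2.898×10⁻³/951.4 = 3.046×10⁻⁶ m = 3.05 μm.
Area A = 1.13×10⁻⁴ m².
(b) P = σAT⁴ = 5.670×10⁻⁸×1.13×10⁻⁴×(951.4)⁴ = 5.25 W.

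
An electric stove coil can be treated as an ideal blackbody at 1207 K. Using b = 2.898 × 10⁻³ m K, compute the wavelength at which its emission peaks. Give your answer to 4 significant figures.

λ_max ≈ 2401 nm

Wien's displacement law: λ_max = b/T = (2.898×10⁻³ m·K)/(1207 K) = 2.4010×10⁻⁶ m.
That is 2401 nm, in the infrared range.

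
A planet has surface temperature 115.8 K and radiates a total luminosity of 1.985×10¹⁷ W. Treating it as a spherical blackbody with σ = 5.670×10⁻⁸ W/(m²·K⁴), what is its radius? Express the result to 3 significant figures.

L = 4πR²σT⁴ ⇒ R = √(L/(4πσT⁴)).
σT⁴ = 10.1957 W/m², so R = √(1.985×10¹⁷/(4π×10.1957)) = 3.94×10⁷ m.

R ≈ 3.94×10⁷ m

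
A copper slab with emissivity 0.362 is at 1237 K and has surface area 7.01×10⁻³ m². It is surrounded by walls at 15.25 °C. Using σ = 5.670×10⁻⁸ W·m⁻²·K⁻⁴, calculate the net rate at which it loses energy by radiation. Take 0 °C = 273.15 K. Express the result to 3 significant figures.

Surroundings: T = 15.25 °C + 273.15 = 288.40 K.
Area A = 7.01×10⁻³ m².
Net radiated power P_net = εσA(T⁴ − T₀⁴) = 0.362×5.670×10⁻⁸×7.01×10⁻³×(1237⁴ − 288.40⁴).
T⁴ − T₀⁴ = 2.34142×10¹² − 6.91801×10⁹ = 2.33450×10¹² K⁴, so P_net = 336 W.

Net loss ≈ 336 W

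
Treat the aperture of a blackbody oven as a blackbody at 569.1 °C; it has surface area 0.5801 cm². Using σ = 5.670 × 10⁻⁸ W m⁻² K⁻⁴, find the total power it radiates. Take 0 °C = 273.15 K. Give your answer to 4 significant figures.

T = 569.1 °C + 273.15 = 842.25 K.
Area A = 0.5801 cm² = 5.801×10⁻⁵ m².
P = σAT⁴ = 5.670×10⁻⁸ × 5.801×10⁻⁵ × (842.25)⁴ = 1.655 W.

P ≈ 1.655 W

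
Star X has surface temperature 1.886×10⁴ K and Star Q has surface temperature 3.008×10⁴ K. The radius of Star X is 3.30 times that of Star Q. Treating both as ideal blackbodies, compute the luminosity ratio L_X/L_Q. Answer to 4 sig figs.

L_X/L_Q ≈ 1.683

L ∝ R²T⁴, so L_X/L_Q = (R_X/R_Q)²(T_X/T_Q)⁴ = (3.30)² × (1.886×10⁴/3.008×10⁴)⁴ = 10.89 × 0.154545 = 1.683.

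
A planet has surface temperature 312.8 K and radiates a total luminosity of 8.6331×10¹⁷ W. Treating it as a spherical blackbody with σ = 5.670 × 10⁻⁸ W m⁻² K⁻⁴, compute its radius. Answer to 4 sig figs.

L = 4πR²σT⁴ ⇒ R = √(L/(4πσT⁴)).
σT⁴ = 542.813 W/m², so R = √(8.6331×10¹⁷/(4π×542.813)) = 1.125×10⁷ m.

R ≈ 1.125×10⁷ m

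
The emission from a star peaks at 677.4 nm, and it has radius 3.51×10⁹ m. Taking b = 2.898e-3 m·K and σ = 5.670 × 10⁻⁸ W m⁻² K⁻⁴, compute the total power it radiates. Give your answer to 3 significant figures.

Wien's law: T = b/λ_max = 2.898×10⁻³/6.774×10⁻⁷ = 4278.12 K.
Surface area A = 4πR² = 4π(3.51×10⁹ m)² = 1.54819×10²⁰ m².
Then P = σAT⁴ = 5.670×10⁻⁸×1.54819×10²⁰×(4278.12)⁴ = 2.94×10²⁷ W.

P ≈ 2.94×10²⁷ W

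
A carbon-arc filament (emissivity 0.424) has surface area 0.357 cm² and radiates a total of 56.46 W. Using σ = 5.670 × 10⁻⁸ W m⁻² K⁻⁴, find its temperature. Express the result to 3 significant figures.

Area A = 0.357 cm² = 3.57×10⁻⁵ m².
P = εσAT⁴ ⇒ T = (P/(εσA))^(1/4) = (56.46/(0.424×5.670×10⁻⁸×3.57×10⁻⁵))^(1/4) = 2.85×10³ K.

T ≈ 2.85×10³ K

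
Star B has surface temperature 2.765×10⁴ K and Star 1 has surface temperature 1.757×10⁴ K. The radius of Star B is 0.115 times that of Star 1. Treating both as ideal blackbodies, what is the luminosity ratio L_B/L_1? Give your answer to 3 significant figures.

L_B/L_1 ≈ 0.0811

L ∝ R²T⁴, so L_B/L_1 = (R_B/R_1)²(T_B/T_1)⁴ = (0.115)² × (2.765×10⁴/1.757×10⁴)⁴ = 0.013225 × 6.13329 = 0.0811.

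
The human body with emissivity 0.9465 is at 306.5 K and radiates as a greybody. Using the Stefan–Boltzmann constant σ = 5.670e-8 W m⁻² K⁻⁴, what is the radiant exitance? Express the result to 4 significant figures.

I ≈ 473.6 W/m²

Stefan–Boltzmann: I = εσT⁴ = 0.9465 × 5.670×10⁻⁸ × (306.5)⁴ = 473.6 W/m².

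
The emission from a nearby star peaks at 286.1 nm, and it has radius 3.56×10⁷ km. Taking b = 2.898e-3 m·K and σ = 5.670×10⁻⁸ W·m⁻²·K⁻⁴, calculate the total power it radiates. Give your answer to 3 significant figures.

Wien's law: T = b/λ_max = 2.898×10⁻³/2.861×10⁻⁷ = 10129.3 K.
Surface area A = 4πR² = 4π(3.56×10¹⁰ m)² = 1.59261×10²² m².
Then P = σAT⁴ = 5.670×10⁻⁸×1.59261×10²²×(10129.3)⁴ = 9.51×10³⁰ W.

P ≈ 9.51×10³⁰ W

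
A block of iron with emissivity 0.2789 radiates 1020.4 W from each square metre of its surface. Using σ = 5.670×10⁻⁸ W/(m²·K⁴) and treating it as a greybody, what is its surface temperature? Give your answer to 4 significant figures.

I = εσT⁴, so T = (I/εσ)^(1/4) = (1020.4/(0.2789×5.670×10⁻⁸))^(1/4) = 504.0 K.

T ≈ 504.0 K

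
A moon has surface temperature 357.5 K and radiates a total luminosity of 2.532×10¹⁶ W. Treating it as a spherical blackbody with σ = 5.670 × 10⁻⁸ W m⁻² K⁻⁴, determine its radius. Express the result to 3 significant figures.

L = 4πR²σT⁴ ⇒ R = √(L/(4πσT⁴)).
σT⁴ = 926.163 W/m², so R = √(2.532×10¹⁶/(4π×926.163)) = 1.47×10⁶ m.

R ≈ 1.47×10⁶ m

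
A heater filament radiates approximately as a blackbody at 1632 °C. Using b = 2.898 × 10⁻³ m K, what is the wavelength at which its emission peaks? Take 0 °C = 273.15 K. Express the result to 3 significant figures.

λ_max ≈ 1.52×10³ nm

T = 1632 °C + 273.15 = 1905.15 K.
Wien's displacement law: λ_max = b/T = (2.898×10⁻³ m·K)/(1905.15 K) = 1.521×10⁻⁶ m.
That is 1.52×10³ nm, in the infrared range.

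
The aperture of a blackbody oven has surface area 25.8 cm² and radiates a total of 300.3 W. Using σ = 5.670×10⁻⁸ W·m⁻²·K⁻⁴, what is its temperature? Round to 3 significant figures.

T ≈ 1.20×10³ K

Area A = 25.8 cm² = 2.58×10⁻³ m².
P = σAT⁴ ⇒ T = (P/(σA))^(1/4) = (300.3/(5.670×10⁻⁸×2.58×10⁻³))^(1/4) = 1.20×10³ K.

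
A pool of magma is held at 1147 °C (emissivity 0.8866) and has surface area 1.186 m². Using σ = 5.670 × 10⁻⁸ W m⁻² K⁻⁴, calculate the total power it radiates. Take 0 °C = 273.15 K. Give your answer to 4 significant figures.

T = 1147 °C + 273.15 = 1420.15 K.
Area A = 1.186 m².
P = εσAT⁴ = 0.8866 × 5.670×10⁻⁸ × 1.186 × (1420.15)⁴ = 2.425×10⁵ W.

P ≈ 2.425×10⁵ W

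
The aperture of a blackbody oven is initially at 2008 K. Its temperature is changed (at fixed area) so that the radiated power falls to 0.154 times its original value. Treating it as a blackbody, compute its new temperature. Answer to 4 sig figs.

T₂ ≈ 1258 K

P ∝ T⁴, so T₂/T₁ = (P₂/P₁)^(1/4) = (0.154)^(1/4) = 0.626441.
T₂ = 2008 × 0.626441 = 1258 K.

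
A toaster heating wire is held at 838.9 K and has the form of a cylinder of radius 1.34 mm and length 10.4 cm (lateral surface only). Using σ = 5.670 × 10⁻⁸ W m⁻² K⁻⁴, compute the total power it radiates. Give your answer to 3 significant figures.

Lateral area A = 2πrL = 2π×1.34×10⁻³×0.104 = 8.75625×10⁻⁴ m².
P = σAT⁴ = 5.670×10⁻⁸ × 8.75625×10⁻⁴ × (838.9)⁴ = 24.6 W.

P ≈ 24.6 W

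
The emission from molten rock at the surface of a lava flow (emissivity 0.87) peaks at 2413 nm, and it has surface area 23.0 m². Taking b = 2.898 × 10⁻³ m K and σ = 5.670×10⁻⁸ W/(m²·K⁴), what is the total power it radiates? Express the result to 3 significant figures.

Wien's law: T = b/λ_max = 2.898×10⁻³/2.413×10⁻⁶ = 1200.99 K.
Area A = 23.0 m².
Then P = εσAT⁴ = 0.87×5.670×10⁻⁸×23.0×(1200.99)⁴ = 2.36×10⁶ W.

P ≈ 2.36×10⁶ W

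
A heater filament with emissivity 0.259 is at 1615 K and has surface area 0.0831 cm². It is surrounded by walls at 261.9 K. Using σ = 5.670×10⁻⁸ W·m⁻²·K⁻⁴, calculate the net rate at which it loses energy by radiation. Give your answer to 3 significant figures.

Area A = 0.0831 cm² = 8.31×10⁻⁶ m².
Net radiated power P_net = εσA(T⁴ − T₀⁴) = 0.259×5.670×10⁻⁸×8.31×10⁻⁶×(1615⁴ − 261.9⁴).
T⁴ − T₀⁴ = 6.80284×10¹² − 4.70481×10⁹ = 6.79814×10¹² K⁴, so P_net = 0.830 W.

Net loss ≈ 0.830 W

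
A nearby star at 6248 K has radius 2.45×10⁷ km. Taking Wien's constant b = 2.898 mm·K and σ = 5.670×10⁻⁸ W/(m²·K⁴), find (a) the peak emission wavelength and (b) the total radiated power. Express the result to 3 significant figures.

λ_max ≈ 464 nm; P ≈ 6.52×10²⁹ W

(a) λ_max = b/T = 2.898×10⁻³/6248 = 4.638×10⁻⁷ m = 464 nm.
Surface area A = 4πR² = 4π(2.45×10¹⁰ m)² = 7.54296×10²¹ m².
(b) P = σAT⁴ = 5.670×10⁻⁸×7.54296×10²¹×(6248)⁴ = 6.52×10²⁹ W.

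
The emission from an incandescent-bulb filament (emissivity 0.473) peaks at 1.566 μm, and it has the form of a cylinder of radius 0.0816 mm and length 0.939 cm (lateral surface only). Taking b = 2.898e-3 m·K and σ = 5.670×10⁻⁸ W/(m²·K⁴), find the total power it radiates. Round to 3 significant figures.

P ≈ 1.51 W

Wien's law: T = b/λ_max = 2.898×10⁻³/1.566×10⁻⁶ = 1850.57 K.
Lateral area A = 2πrL = 2π×8.16×10⁻⁵×9.39×10⁻³ = 4.81433×10⁻⁶ m².
Then P = εσAT⁴ = 0.473×5.670×10⁻⁸×4.81433×10⁻⁶×(1850.57)⁴ = 1.51 W.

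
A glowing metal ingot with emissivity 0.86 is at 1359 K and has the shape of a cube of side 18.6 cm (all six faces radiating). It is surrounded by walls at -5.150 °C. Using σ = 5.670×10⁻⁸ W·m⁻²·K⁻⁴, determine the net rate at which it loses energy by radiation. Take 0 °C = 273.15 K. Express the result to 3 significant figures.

Surroundings: T = -5.150 °C + 273.15 = 268.000 K.
Area A = 6s² = 6×(0.186 m)² = 0.207576 m².
Net radiated power P_net = εσA(T⁴ − T₀⁴) = 0.86×5.670×10⁻⁸×0.207576×(1359⁴ − 268.000⁴).
T⁴ − T₀⁴ = 3.41097×10¹² − 5.15869×10⁹ = 3.40581×10¹² K⁴, so P_net = 3.45×10⁴ W.

Net loss ≈ 3.45×10⁴ W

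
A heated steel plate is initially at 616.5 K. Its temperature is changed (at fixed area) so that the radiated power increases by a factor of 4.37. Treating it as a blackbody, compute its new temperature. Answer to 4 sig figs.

T₂ ≈ 891.4 K

P ∝ T⁴, so T₂/T₁ = (P₂/P₁)^(1/4) = (4.37)^(1/4) = 1.44584.
T₂ = 616.5 × 1.44584 = 891.4 K.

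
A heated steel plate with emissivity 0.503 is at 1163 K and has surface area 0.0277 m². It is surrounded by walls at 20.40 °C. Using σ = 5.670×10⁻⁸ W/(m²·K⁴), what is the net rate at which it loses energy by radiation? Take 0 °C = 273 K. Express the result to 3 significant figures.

Surroundings: T = 20.40 °C + 273 = 293.40 K.
Area A = 0.0277 m².
Net radiated power P_net = εσA(T⁴ − T₀⁴) = 0.503×5.670×10⁻⁸×0.0277×(1163⁴ − 293.40⁴).
T⁴ − T₀⁴ = 1.82944×10¹² − 7.41038×10⁹ = 1.82203×10¹² K⁴, so P_net = 1.44×10³ W.

Net loss ≈ 1.44×10³ W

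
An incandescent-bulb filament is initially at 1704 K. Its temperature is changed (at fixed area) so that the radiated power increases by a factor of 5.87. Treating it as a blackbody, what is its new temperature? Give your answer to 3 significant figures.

P ∝ T⁴, so T₂/T₁ = (P₂/P₁)^(1/4) = (5.87)^(1/4) = 1.55654.
T₂ = 1704 × 1.55654 = 2.65×10³ K.

T₂ ≈ 2.65×10³ K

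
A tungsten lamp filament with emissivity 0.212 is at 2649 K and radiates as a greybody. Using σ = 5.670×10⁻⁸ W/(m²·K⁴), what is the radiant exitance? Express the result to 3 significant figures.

I ≈ 5.92×10⁵ W/m²

Stefan–Boltzmann: I = εσT⁴ = 0.212 × 5.670×10⁻⁸ × (2649)⁴ = 5.92×10⁵ W/m².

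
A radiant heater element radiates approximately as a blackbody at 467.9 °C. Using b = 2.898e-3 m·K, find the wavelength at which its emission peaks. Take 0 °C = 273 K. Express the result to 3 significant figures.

T = 467.9 °C + 273 = 740.9 K.
Wien's displacement law: λ_max = b/T = (2.898×10⁻³ m·K)/(740.9 K) = 3.911×10⁻⁶ m.
That is 3.91 μm, in the infrared range.

λ_max ≈ 3.91 μm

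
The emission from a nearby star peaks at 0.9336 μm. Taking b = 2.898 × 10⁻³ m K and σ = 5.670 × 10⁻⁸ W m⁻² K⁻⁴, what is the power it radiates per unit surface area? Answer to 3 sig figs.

Wien's law: T = b/λ_max = 2.898×10⁻³/9.336×10⁻⁷ = 3104.11 K.
Then I = σT⁴ = 5.670×10⁻⁸×(3104.11)⁴ = 5.26×10⁶ W/m².

I ≈ 5.26×10⁶ W/m²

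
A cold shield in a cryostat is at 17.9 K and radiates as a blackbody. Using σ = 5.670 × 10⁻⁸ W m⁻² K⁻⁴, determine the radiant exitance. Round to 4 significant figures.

I ≈ 5.821×10⁻³ W/m²

Stefan–Boltzmann: I = σT⁴ = 5.670×10⁻⁸ × (17.9)⁴ = 5.821×10⁻³ W/m².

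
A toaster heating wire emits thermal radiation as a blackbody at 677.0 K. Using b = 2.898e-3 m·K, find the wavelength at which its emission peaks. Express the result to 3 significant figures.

λ_max ≈ 4.28 μm

Wien's displacement law: λ_max = b/T = (2.898×10⁻³ m·K)/(677.0 K) = 4.281×10⁻⁶ m.
That is 4.28 μm, in the infrared range.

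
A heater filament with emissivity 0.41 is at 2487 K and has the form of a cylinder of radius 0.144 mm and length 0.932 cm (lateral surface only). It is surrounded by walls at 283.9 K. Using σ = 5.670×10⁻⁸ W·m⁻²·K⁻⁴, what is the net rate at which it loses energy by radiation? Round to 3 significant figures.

Lateral area A = 2πrL = 2π×1.44×10⁻⁴×9.32×10⁻³ = 8.43254×10⁻⁶ m².
Net radiated power P_net = εσA(T⁴ − T₀⁴) = 0.41×5.670×10⁻⁸×8.43254×10⁻⁶×(2487⁴ − 283.9⁴).
T⁴ − T₀⁴ = 3.82563×10¹³ − 6.49623×10⁹ = 3.82498×10¹³ K⁴, so P_net = 7.50 W.

Net loss ≈ 7.50 W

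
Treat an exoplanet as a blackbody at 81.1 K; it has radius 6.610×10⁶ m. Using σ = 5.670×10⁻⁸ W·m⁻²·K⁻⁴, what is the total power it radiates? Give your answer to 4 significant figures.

P ≈ 1.347×10¹⁵ W

Surface area A = 4πR² = 4π(6.610×10⁶ m)² = 5.49051×10¹⁴ m².
P = σAT⁴ = 5.670×10⁻⁸ × 5.49051×10¹⁴ × (81.1)⁴ = 1.347×10¹⁵ W.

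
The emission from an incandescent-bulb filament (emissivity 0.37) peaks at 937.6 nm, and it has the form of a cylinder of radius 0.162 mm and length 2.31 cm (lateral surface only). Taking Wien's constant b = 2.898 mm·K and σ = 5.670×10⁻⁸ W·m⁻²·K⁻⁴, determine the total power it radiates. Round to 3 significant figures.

Wien's law: T = b/λ_max = 2.898×10⁻³/9.376×10⁻⁷ = 3090.87 K.
Lateral area A = 2πrL = 2π×1.62×10⁻⁴×0.0231 = 2.35129×10⁻⁵ m².
Then P = εσAT⁴ = 0.37×5.670×10⁻⁸×2.35129×10⁻⁵×(3090.87)⁴ = 45.0 W.

P ≈ 45.0 W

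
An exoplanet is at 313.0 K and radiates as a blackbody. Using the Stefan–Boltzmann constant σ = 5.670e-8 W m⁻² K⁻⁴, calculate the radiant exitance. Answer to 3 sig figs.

Stefan–Boltzmann: I = σT⁴ = 5.670×10⁻⁸ × (313.0)⁴ = 544 W/m².

I ≈ 544 W/m²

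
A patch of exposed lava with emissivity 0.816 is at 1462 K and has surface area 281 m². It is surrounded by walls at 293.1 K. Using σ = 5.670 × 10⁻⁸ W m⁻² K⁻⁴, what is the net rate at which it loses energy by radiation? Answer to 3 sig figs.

Area A = 281 m².
Net radiated power P_net = εσA(T⁴ − T₀⁴) = 0.816×5.670×10⁻⁸×281×(1462⁴ − 293.1⁴).
T⁴ − T₀⁴ = 4.56867×10¹² − 7.38012×10⁹ = 4.56129×10¹² K⁴, so P_net = 5.93×10⁷ W.

Net loss ≈ 5.93×10⁷ W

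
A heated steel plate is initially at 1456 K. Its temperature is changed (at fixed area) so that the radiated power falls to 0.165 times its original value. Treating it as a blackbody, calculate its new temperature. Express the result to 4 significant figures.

P ∝ T⁴, so T₂/T₁ = (P₂/P₁)^(1/4) = (0.165)^(1/4) = 0.637340.
T₂ = 1456 × 0.637340 = 928.0 K.

T₂ ≈ 928.0 K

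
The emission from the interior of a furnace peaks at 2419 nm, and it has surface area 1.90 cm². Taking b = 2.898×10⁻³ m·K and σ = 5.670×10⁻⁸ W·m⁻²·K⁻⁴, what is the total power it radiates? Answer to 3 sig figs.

Wien's law: T = b/λ_max = 2.898×10⁻³/2.419×10⁻⁶ = 1198.02 K.
Area A = 1.90 cm² = 1.90×10⁻⁴ m².
Then P = σAT⁴ = 5.670×10⁻⁸×1.90×10⁻⁴×(1198.02)⁴ = 22.2 W.

P ≈ 22.2 W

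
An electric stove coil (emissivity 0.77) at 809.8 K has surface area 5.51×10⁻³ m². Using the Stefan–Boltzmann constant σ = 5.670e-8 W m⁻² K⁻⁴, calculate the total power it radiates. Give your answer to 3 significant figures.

P ≈ 103 W

Area A = 5.51×10⁻³ m².
P = εσAT⁴ = 0.77 × 5.670×10⁻⁸ × 5.51×10⁻³ × (809.8)⁴ = 103 W.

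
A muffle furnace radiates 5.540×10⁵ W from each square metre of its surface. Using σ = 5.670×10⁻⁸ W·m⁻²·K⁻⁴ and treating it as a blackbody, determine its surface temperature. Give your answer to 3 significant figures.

I = σT⁴, so T = (I/σ)^(1/4) = (5.540×10⁵/(5.670×10⁻⁸))^(1/4) = 1.77×10³ K.

T ≈ 1.77×10³ K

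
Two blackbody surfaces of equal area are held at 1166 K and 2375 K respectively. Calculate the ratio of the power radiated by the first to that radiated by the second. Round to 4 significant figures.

P₁/P₂ ≈ 0.05810

With equal areas, P₁/P₂ = (T₁/T₂)⁴ = (1166/2375)⁴ = 0.05810.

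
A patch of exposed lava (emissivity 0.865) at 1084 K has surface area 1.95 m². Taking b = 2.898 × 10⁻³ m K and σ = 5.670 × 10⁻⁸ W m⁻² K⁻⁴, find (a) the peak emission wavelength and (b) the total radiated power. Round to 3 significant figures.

λ_max ≈ 2.67 μm; P ≈ 1.32×10⁵ W

(a) λ_max = b/T = 2.898×10⁻³/1084 = 2.673×10⁻⁶ m = 2.67 μm.
Area A = 1.95 m².
(b) P = εσAT⁴ = 0.865×5.670×10⁻⁸×1.95×(1084)⁴ = 1.32×10⁵ W.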